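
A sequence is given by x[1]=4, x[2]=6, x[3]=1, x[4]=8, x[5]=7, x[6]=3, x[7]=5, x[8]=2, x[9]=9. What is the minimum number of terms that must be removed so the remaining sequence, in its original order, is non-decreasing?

Fewest deletions = n − (longest non-decreasing subsequence).
Patience tails:
4 → extends → [4]
6 → extends → [4, 6]
1 → replaces 4 → [1, 6]
8 → extends → [1, 6, 8]
7 → replaces 8 → [1, 6, 7]
3 → replaces 6 → [1, 3, 7]
5 → replaces 7 → [1, 3, 5]
2 → replaces 3 → [1, 2, 5]
9 → extends → [1, 2, 5, 9]
Longest non-decreasing subsequence has length 4, so deletions = 9 − 4 = 5.

5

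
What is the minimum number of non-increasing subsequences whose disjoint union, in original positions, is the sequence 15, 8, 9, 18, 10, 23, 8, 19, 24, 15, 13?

5

The minimum number of non-increasing subsequences covering a sequence equals the length of its longest strictly increasing subsequence.
LIS length is 5 (e.g. 8, 9, 18, 23, 24), so 5 piles are needed.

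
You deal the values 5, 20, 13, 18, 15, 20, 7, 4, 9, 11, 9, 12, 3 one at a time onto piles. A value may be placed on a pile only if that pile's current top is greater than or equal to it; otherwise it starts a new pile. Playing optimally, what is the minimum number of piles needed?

5

The minimum number of non-increasing subsequences covering a sequence equals the length of its longest strictly increasing subsequence.
LIS length is 5 (e.g. 5, 7, 9, 11, 12), so 5 piles are needed.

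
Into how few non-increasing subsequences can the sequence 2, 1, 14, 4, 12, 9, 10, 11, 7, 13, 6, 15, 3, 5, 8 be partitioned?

7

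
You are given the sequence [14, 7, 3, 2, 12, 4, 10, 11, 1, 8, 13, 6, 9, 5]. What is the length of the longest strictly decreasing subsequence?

6

Let dp[i] be the longest strictly decreasing subsequence ending at i:
i:      1  2  3  4  5  6  7  8  9 10 11 12 13 14
a[i]:  14  7  3  2 12  4 10 11  1  8 13  6  9  5
dp:     1  2  3  4  2  3  3  3  5  4  2  5  4  6
Maximum is 6.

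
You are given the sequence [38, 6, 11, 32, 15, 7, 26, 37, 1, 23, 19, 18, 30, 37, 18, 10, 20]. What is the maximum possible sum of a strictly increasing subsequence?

125

Let S[i] be the best sum of a strictly increasing subsequence ending at i:
i:       1   2   3   4   5   6   7   8   9  10  11  12  13  14  15  16  17
a[i]:   38   6  11  32  15   7  26  37   1  23  19  18  30  37  18  10  20
S:      38   6  17  49  32  13  58  95   1  55  51  50  88 125  50  23  71
Maximum is 125 (e.g. 6 + 11 + 15 + 26 + 30 + 37).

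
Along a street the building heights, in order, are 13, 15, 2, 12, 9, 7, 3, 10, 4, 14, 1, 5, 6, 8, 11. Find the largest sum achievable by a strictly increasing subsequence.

Let S[i] be the best sum of a strictly increasing subsequence ending at i:
i:      1  2  3  4  5  6  7  8  9 10 11 12 13 14 15
a[i]:  13 15  2 12  9  7  3 10  4 14  1  5  6  8 11
S:     13 28  2 14 11  9  5 21  9 35  1 14 20 28 39
Maximum is 39 (e.g. 2 + 3 + 4 + 5 + 6 + 8 + 11).

39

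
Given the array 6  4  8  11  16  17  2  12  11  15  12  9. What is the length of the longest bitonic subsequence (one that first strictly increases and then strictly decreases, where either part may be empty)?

inc[i] = longest strictly increasing subsequence ending at i; dec[i] = longest strictly decreasing subsequence starting at i:
i:      1  2  3  4  5  6  7  8  9 10 11 12
a[i]:   6  4  8 11 16 17  2 12 11 15 12  9
inc:    1  1  2  3  4  5  1  4  3  5  4  3
dec:    3  2  2  2  4  4  1  3  2  3  2  1
Best peak at i=6 (value 17): inc=5, dec=4, length 5+4−1 = 8.

8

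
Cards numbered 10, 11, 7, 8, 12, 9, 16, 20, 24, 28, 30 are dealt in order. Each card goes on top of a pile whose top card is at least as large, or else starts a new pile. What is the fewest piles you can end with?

8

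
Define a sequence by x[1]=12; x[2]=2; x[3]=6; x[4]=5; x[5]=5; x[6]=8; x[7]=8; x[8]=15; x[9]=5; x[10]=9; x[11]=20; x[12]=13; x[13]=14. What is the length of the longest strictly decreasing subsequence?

Let dp[i] be the longest strictly decreasing subsequence ending at i:
i:      1  2  3  4  5  6  7  8  9 10 11 12 13
x[i]:  12  2  6  5  5  8  8 15  5  9 20 13 14
dp:     1  2  2  3  3  2  2  1  3  2  1  2  2
Maximum is 3.

3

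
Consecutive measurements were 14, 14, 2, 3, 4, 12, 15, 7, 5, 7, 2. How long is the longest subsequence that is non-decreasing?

5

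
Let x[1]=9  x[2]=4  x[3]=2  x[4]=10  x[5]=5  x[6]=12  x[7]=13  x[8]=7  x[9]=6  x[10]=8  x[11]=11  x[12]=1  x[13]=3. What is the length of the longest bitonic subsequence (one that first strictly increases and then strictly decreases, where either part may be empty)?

inc[i] = longest strictly increasing subsequence ending at i; dec[i] = longest strictly decreasing subsequence starting at i:
i:      1  2  3  4  5  6  7  8  9 10 11 12 13
x[i]:   9  4  2 10  5 12 13  7  6  8 11  1  3
inc:    1  1  1  2  2  3  4  3  3  4  5  1  2
dec:    4  3  2  4  2  4  4  3  2  2  2  1  1
Best peak at i=7 (value 13): inc=4, dec=4, length 4+4−1 = 7.

7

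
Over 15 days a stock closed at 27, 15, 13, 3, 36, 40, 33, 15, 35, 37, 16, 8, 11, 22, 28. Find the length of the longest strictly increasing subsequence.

Track the smallest tail for each achievable length (strict):
27 → extends → [27]
15 → replaces 27 → [15]
13 → replaces 15 → [13]
3 → replaces 13 → [3]
36 → extends → [3, 36]
40 → extends → [3, 36, 40]
33 → replaces 36 → [3, 33, 40]
15 → replaces 33 → [3, 15, 40]
35 → replaces 40 → [3, 15, 35]
37 → extends → [3, 15, 35, 37]
16 → replaces 35 → [3, 15, 16, 37]
8 → replaces 15 → [3, 8, 16, 37]
11 → replaces 16 → [3, 8, 11, 37]
22 → replaces 37 → [3, 8, 11, 22]
28 → extends → [3, 8, 11, 22, 28]
Five tails, so the longest strictly increasing subsequence has length 5 (e.g. 13, 15, 16, 22, 28).

5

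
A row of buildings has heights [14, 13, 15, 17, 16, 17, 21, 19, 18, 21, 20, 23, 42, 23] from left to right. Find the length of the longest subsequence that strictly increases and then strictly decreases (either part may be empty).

inc[i] = longest strictly increasing subsequence ending at i; dec[i] = longest strictly decreasing subsequence starting at i:
i:      1  2  3  4  5  6  7  8  9 10 11 12 13 14
a[i]:  14 13 15 17 16 17 21 19 18 21 20 23 42 23
inc:    1  1  2  3  3  4  5  5  5  6  6  7  8  7
dec:    2  1  1  2  1  1  3  2  1  2  1  1  2  1
Best peak at i=13 (value 42): inc=8, dec=2, length 8+2−1 = 9.

9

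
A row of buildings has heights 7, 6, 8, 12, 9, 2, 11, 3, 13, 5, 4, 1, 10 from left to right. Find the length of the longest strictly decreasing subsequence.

5

Let dp[i] be the longest strictly decreasing subsequence ending at i:
i:      1  2  3  4  5  6  7  8  9 10 11 12 13
a[i]:   7  6  8 12  9  2 11  3 13  5  4  1 10
dp:     1  2  1  1  2  3  2  3  1  3  4  5  3
Maximum is 5.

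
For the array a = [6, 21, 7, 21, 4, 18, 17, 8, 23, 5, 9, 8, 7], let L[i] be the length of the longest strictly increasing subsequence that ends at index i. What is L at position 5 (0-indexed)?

3

dp[i] = 1 + max{dp[j] : j<i, a[j]<a[i]} (or 1 if no such j):
i:      0  1  2  3  4  5  6  7  8  9 10 11 12
a[i]:   6 21  7 21  4 18 17  8 23  5  9  8  7
dp:     1  2  2  3  1  3  3  3  4  2  4  3  3
At index 5 the value is 3.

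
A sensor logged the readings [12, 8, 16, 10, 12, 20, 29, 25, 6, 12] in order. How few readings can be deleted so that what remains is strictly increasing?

5

Fewest deletions = n − (longest strictly increasing subsequence).
Patience tails:
12 → extends → [12]
8 → replaces 12 → [8]
16 → extends → [8, 16]
10 → replaces 16 → [8, 10]
12 → extends → [8, 10, 12]
20 → extends → [8, 10, 12, 20]
29 → extends → [8, 10, 12, 20, 29]
25 → replaces 29 → [8, 10, 12, 20, 25]
6 → replaces 8 → [6, 10, 12, 20, 25]
12 → already a tail → [6, 10, 12, 20, 25]
Longest strictly increasing subsequence has length 5, so deletions = 10 − 5 = 5.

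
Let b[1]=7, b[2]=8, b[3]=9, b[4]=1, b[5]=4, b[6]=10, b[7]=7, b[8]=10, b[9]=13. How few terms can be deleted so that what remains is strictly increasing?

Fewest deletions = n − (longest strictly increasing subsequence).
Patience tails:
7 → extends → [7]
8 → extends → [7, 8]
9 → extends → [7, 8, 9]
1 → replaces 7 → [1, 8, 9]
4 → replaces 8 → [1, 4, 9]
10 → extends → [1, 4, 9, 10]
7 → replaces 9 → [1, 4, 7, 10]
10 → already a tail → [1, 4, 7, 10]
13 → extends → [1, 4, 7, 10, 13]
Longest strictly increasing subsequence has length 5, so deletions = 9 − 5 = 4.

4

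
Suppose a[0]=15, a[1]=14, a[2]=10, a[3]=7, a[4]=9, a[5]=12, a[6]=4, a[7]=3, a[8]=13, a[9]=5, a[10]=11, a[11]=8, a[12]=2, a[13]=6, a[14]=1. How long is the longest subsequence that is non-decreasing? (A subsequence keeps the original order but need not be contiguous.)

Let dp[i] be the length of the longest such subsequence ending at index i:
i:      0  1  2  3  4  5  6  7  8  9 10 11 12 13 14
a[i]:  15 14 10  7  9 12  4  3 13  5 11  8  2  6  1
dp:     1  1  1  1  2  3  1  1  4  2  3  3  1  3  1
Maximum dp value is 4.

4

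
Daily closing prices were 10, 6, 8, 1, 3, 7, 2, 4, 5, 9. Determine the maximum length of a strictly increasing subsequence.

Let dp[i] be the length of the longest such subsequence ending at index i:
i:      1  2  3  4  5  6  7  8  9 10
a[i]:  10  6  8  1  3  7  2  4  5  9
dp:     1  1  2  1  2  3  2  3  4  5
Maximum dp value is 5.

5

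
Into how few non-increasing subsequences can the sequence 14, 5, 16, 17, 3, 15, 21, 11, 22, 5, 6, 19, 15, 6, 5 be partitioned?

Place each on the leftmost legal pile:
14 → new pile 1 (tops now [14])
5 → pile 1 (tops now [5])
16 → new pile 2 (tops now [5, 16])
17 → new pile 3 (tops now [5, 16, 17])
3 → pile 1 (tops now [3, 16, 17])
15 → pile 2 (tops now [3, 15, 17])
21 → new pile 4 (tops now [3, 15, 17, 21])
11 → pile 2 (tops now [3, 11, 17, 21])
22 → new pile 5 (tops now [3, 11, 17, 21, 22])
5 → pile 2 (tops now [3, 5, 17, 21, 22])
6 → pile 3 (tops now [3, 5, 6, 21, 22])
19 → pile 4 (tops now [3, 5, 6, 19, 22])
15 → pile 4 (tops now [3, 5, 6, 15, 22])
6 → pile 3 (tops now [3, 5, 6, 15, 22])
5 → pile 2 (tops now [3, 5, 6, 15, 22])
Five piles.

5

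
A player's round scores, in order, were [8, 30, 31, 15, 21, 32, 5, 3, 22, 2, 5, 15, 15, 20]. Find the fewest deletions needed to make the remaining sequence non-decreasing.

9

Fewest deletions = n − (longest non-decreasing subsequence).
i:      1  2  3  4  5  6  7  8  9 10 11 12 13 14
a[i]:   8 30 31 15 21 32  5  3 22  2  5 15 15 20
dp:     1  2  3  2  3  4  1  1  4  1  2  3  4  5
max dp = 5, so deletions = 14 − 5 = 9.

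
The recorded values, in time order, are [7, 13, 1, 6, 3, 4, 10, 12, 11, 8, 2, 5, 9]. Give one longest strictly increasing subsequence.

Patience tails give the LIS length; then backtrack through the dp parents:
7 → extends → [7]
13 → extends → [7, 13]
1 → replaces 7 → [1, 13]
6 → replaces 13 → [1, 6]
3 → replaces 6 → [1, 3]
4 → extends → [1, 3, 4]
10 → extends → [1, 3, 4, 10]
12 → extends → [1, 3, 4, 10, 12]
11 → replaces 12 → [1, 3, 4, 10, 11]
8 → replaces 10 → [1, 3, 4, 8, 11]
2 → replaces 3 → [1, 2, 4, 8, 11]
5 → replaces 8 → [1, 2, 4, 5, 11]
9 → replaces 11 → [1, 2, 4, 5, 9]
Length 5; one witness is 1, 3, 4, 10, 12.

1, 3, 4, 10, 12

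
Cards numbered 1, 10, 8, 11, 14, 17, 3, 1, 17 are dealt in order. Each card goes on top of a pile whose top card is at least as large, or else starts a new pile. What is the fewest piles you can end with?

Place each on the leftmost legal pile:
1 → new pile 1 (tops now [1])
10 → new pile 2 (tops now [1, 10])
8 → pile 2 (tops now [1, 8])
11 → new pile 3 (tops now [1, 8, 11])
14 → new pile 4 (tops now [1, 8, 11, 14])
17 → new pile 5 (tops now [1, 8, 11, 14, 17])
3 → pile 2 (tops now [1, 3, 11, 14, 17])
1 → pile 1 (tops now [1, 3, 11, 14, 17])
17 → pile 5 (tops now [1, 3, 11, 14, 17])
Five piles.

5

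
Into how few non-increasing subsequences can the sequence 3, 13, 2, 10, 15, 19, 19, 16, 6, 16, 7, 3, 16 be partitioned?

4

Place each on the leftmost legal pile:
3 → new pile 1 (tops now [3])
13 → new pile 2 (tops now [3, 13])
2 → pile 1 (tops now [2, 13])
10 → pile 2 (tops now [2, 10])
15 → new pile 3 (tops now [2, 10, 15])
19 → new pile 4 (tops now [2, 10, 15, 19])
19 → pile 4 (tops now [2, 10, 15, 19])
16 → pile 4 (tops now [2, 10, 15, 16])
6 → pile 2 (tops now [2, 6, 15, 16])
16 → pile 4 (tops now [2, 6, 15, 16])
7 → pile 3 (tops now [2, 6, 7, 16])
3 → pile 2 (tops now [2, 3, 7, 16])
16 → pile 4 (tops now [2, 3, 7, 16])
Four piles.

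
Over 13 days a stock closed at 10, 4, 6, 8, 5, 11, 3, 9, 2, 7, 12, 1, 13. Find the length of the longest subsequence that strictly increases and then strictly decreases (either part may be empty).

inc[i] = longest strictly increasing subsequence ending at i; dec[i] = longest strictly decreasing subsequence starting at i:
i:      1  2  3  4  5  6  7  8  9 10 11 12 13
a[i]:  10  4  6  8  5 11  3  9  2  7 12  1 13
inc:    1  1  2  3  2  4  1  4  1  3  5  1  6
dec:    6  4  5  5  4  4  3  3  2  2  2  1  1
Best peak at i=4 (value 8): inc=3, dec=5, length 3+5−1 = 7.

7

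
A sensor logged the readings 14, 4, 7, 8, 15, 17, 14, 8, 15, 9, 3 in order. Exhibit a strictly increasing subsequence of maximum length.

Patience tails give the LIS length; then backtrack through the dp parents:
14 → extends → [14]
4 → replaces 14 → [4]
7 → extends → [4, 7]
8 → extends → [4, 7, 8]
15 → extends → [4, 7, 8, 15]
17 → extends → [4, 7, 8, 15, 17]
14 → replaces 15 → [4, 7, 8, 14, 17]
8 → already a tail → [4, 7, 8, 14, 17]
15 → replaces 17 → [4, 7, 8, 14, 15]
9 → replaces 14 → [4, 7, 8, 9, 15]
3 → replaces 4 → [3, 7, 8, 9, 15]
Length 5; one witness is 4, 7, 8, 15, 17.

4, 7, 8, 15, 17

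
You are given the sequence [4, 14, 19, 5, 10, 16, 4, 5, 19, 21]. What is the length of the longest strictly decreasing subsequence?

3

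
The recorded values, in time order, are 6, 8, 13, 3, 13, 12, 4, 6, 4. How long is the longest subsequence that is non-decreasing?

4

Track the smallest tail for each achievable length (allowing ties):
6 → extends → [6]
8 → extends → [6, 8]
13 → extends → [6, 8, 13]
3 → replaces 6 → [3, 8, 13]
13 → extends → [3, 8, 13, 13]
12 → replaces 13 → [3, 8, 12, 13]
4 → replaces 8 → [3, 4, 12, 13]
6 → replaces 12 → [3, 4, 6, 13]
4 → replaces 6 → [3, 4, 4, 13]
Four tails, so the longest non-decreasing subsequence has length 4 (e.g. 6, 8, 13, 13).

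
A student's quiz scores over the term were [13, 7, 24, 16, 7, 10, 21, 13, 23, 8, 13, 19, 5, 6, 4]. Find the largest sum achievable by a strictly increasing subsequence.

Let S[i] be the best sum of a strictly increasing subsequence ending at i:
i:      1  2  3  4  5  6  7  8  9 10 11 12 13 14 15
a[i]:  13  7 24 16  7 10 21 13 23  8 13 19  5  6  4
S:     13  7 37 29  7 17 50 30 73 15 30 49  5 11  4
Maximum is 73 (e.g. 13 + 16 + 21 + 23).

73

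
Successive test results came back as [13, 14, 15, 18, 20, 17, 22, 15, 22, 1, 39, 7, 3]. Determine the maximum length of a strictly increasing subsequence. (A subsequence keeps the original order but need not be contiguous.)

7

Let dp[i] be the length of the longest such subsequence ending at index i:
i:      1  2  3  4  5  6  7  8  9 10 11 12 13
a[i]:  13 14 15 18 20 17 22 15 22  1 39  7  3
dp:     1  2  3  4  5  4  6  3  6  1  7  2  2
Maximum dp value is 7.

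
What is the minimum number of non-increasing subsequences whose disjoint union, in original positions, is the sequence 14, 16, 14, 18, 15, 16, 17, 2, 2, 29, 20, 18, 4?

5

The minimum number of non-increasing subsequences covering a sequence equals the length of its longest strictly increasing subsequence.
LIS length is 5 (e.g. 14, 15, 16, 17, 29), so 5 piles are needed.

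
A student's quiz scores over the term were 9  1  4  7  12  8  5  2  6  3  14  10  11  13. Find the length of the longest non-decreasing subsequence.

7

Track the smallest tail for each achievable length (allowing ties):
9 → extends → [9]
1 → replaces 9 → [1]
4 → extends → [1, 4]
7 → extends → [1, 4, 7]
12 → extends → [1, 4, 7, 12]
8 → replaces 12 → [1, 4, 7, 8]
5 → replaces 7 → [1, 4, 5, 8]
2 → replaces 4 → [1, 2, 5, 8]
6 → replaces 8 → [1, 2, 5, 6]
3 → replaces 5 → [1, 2, 3, 6]
14 → extends → [1, 2, 3, 6, 14]
10 → replaces 14 → [1, 2, 3, 6, 10]
11 → extends → [1, 2, 3, 6, 10, 11]
13 → extends → [1, 2, 3, 6, 10, 11, 13]
Seven tails, so the longest non-decreasing subsequence has length 7 (e.g. 1, 4, 7, 8, 10, 11, 13).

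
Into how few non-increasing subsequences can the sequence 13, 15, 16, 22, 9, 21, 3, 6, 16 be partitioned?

Place each on the leftmost legal pile:
13 → new pile 1 (tops now [13])
15 → new pile 2 (tops now [13, 15])
16 → new pile 3 (tops now [13, 15, 16])
22 → new pile 4 (tops now [13, 15, 16, 22])
9 → pile 1 (tops now [9, 15, 16, 22])
21 → pile 4 (tops now [9, 15, 16, 21])
3 → pile 1 (tops now [3, 15, 16, 21])
6 → pile 2 (tops now [3, 6, 16, 21])
16 → pile 3 (tops now [3, 6, 16, 21])
Four piles.

4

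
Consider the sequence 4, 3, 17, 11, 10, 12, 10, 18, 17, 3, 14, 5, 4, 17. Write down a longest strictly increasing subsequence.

4, 11, 12, 14, 17

Patience tails give the LIS length; then backtrack through the dp parents:
4 → extends → [4]
3 → replaces 4 → [3]
17 → extends → [3, 17]
11 → replaces 17 → [3, 11]
10 → replaces 11 → [3, 10]
12 → extends → [3, 10, 12]
10 → already a tail → [3, 10, 12]
18 → extends → [3, 10, 12, 18]
17 → replaces 18 → [3, 10, 12, 17]
3 → already a tail → [3, 10, 12, 17]
14 → replaces 17 → [3, 10, 12, 14]
5 → replaces 10 → [3, 5, 12, 14]
4 → replaces 5 → [3, 4, 12, 14]
17 → extends → [3, 4, 12, 14, 17]
Length 5; one witness is 4, 11, 12, 14, 17.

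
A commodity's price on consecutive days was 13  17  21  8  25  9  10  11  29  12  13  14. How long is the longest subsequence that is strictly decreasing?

2

Let dp[i] be the longest strictly decreasing subsequence ending at i:
i:      1  2  3  4  5  6  7  8  9 10 11 12
a[i]:  13 17 21  8 25  9 10 11 29 12 13 14
dp:     1  1  1  2  1  2  2  2  1  2  2  2
Maximum is 2.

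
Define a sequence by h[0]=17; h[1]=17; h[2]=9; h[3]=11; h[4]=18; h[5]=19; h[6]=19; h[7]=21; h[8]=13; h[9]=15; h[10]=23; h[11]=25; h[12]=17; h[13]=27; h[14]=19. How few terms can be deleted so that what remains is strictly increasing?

7

Fewest deletions = n − (longest strictly increasing subsequence).
i:      0  1  2  3  4  5  6  7  8  9 10 11 12 13 14
h[i]:  17 17  9 11 18 19 19 21 13 15 23 25 17 27 19
dp:     1  1  1  2  3  4  4  5  3  4  6  7  5  8  6
max dp = 8, so deletions = 15 − 8 = 7.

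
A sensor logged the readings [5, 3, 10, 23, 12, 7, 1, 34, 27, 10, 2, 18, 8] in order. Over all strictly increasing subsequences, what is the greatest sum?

72

Let S[i] be the best sum of a strictly increasing subsequence ending at i:
i:      1  2  3  4  5  6  7  8  9 10 11 12 13
a[i]:   5  3 10 23 12  7  1 34 27 10  2 18  8
S:      5  3 15 38 27 12  1 72 65 22  3 45 20
Maximum is 72 (e.g. 5 + 10 + 23 + 34).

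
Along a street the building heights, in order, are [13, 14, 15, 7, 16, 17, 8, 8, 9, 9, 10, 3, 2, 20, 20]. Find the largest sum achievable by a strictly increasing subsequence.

95

Let S[i] be the best sum of a strictly increasing subsequence ending at i:
i:      1  2  3  4  5  6  7  8  9 10 11 12 13 14 15
a[i]:  13 14 15  7 16 17  8  8  9  9 10  3  2 20 20
S:     13 27 42  7 58 75 15 15 24 24 34  3  2 95 95
Maximum is 95 (e.g. 13 + 14 + 15 + 16 + 17 + 20).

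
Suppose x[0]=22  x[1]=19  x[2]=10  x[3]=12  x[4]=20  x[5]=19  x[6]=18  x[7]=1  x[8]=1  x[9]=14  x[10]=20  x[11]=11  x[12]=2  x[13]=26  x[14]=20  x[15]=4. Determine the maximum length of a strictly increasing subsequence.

5

Let dp[i] be the length of the longest such subsequence ending at index i:
i:      0  1  2  3  4  5  6  7  8  9 10 11 12 13 14 15
x[i]:  22 19 10 12 20 19 18  1  1 14 20 11  2 26 20  4
dp:     1  1  1  2  3  3  3  1  1  3  4  2  2  5  4  3
Maximum dp value is 5.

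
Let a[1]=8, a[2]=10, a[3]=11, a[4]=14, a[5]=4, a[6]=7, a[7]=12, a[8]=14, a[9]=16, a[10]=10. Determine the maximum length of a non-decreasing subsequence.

6

Let dp[i] be the length of the longest such subsequence ending at index i:
i:      1  2  3  4  5  6  7  8  9 10
a[i]:   8 10 11 14  4  7 12 14 16 10
dp:     1  2  3  4  1  2  4  5  6  3
Maximum dp value is 6.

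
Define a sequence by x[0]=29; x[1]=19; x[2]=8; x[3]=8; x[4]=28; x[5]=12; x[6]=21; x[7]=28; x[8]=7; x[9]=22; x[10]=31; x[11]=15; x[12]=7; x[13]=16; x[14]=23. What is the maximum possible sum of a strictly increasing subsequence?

Let S[i] be the best sum of a strictly increasing subsequence ending at i:
i:       0   1   2   3   4   5   6   7   8   9  10  11  12  13  14
x[i]:   29  19   8   8  28  12  21  28   7  22  31  15   7  16  23
S:      29  19   8   8  47  20  41  69   7  63 100  35   7  51  86
Maximum is 100 (e.g. 8 + 12 + 21 + 28 + 31).

100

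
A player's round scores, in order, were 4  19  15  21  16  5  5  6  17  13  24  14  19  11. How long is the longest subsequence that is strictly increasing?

6

Let dp[i] be the length of the longest such subsequence ending at index i:
i:      1  2  3  4  5  6  7  8  9 10 11 12 13 14
a[i]:   4 19 15 21 16  5  5  6 17 13 24 14 19 11
dp:     1  2  2  3  3  2  2  3  4  4  5  5  6  4
Maximum dp value is 6.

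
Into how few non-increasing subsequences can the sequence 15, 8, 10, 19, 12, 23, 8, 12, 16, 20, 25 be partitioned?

The minimum number of non-increasing subsequences covering a sequence equals the length of its longest strictly increasing subsequence.
LIS length is 6 (e.g. 8, 10, 12, 16, 20, 25), so 6 piles are needed.

6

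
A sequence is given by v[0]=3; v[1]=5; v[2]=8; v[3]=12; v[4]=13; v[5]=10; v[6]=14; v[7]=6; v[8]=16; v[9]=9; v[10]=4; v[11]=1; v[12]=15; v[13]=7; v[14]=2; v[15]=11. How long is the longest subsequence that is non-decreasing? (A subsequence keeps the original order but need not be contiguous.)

7

Let dp[i] be the length of the longest such subsequence ending at index i:
i:      0  1  2  3  4  5  6  7  8  9 10 11 12 13 14 15
v[i]:   3  5  8 12 13 10 14  6 16  9  4  1 15  7  2 11
dp:     1  2  3  4  5  4  6  3  7  4  2  1  7  4  2  5
Maximum dp value is 7.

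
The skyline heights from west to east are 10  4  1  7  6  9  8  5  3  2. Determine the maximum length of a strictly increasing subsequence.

Let dp[i] be the length of the longest such subsequence ending at index i:
i:      1  2  3  4  5  6  7  8  9 10
a[i]:  10  4  1  7  6  9  8  5  3  2
dp:     1  1  1  2  2  3  3  2  2  2
Maximum dp value is 3.

3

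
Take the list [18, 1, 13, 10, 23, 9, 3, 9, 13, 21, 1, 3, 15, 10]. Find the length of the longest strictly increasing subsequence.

5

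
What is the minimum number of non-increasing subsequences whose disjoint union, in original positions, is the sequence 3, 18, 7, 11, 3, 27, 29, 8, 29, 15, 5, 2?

Place each on the leftmost legal pile:
3 → new pile 1 (tops now [3])
18 → new pile 2 (tops now [3, 18])
7 → pile 2 (tops now [3, 7])
11 → new pile 3 (tops now [3, 7, 11])
3 → pile 1 (tops now [3, 7, 11])
27 → new pile 4 (tops now [3, 7, 11, 27])
29 → new pile 5 (tops now [3, 7, 11, 27, 29])
8 → pile 3 (tops now [3, 7, 8, 27, 29])
29 → pile 5 (tops now [3, 7, 8, 27, 29])
15 → pile 4 (tops now [3, 7, 8, 15, 29])
5 → pile 2 (tops now [3, 5, 8, 15, 29])
2 → pile 1 (tops now [2, 5, 8, 15, 29])
Five piles.

5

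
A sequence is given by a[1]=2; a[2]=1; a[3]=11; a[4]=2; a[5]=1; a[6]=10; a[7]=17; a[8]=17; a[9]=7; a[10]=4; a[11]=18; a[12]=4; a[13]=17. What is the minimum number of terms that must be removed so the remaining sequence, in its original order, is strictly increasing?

Fewest deletions = n − (longest strictly increasing subsequence).
i:      1  2  3  4  5  6  7  8  9 10 11 12 13
a[i]:   2  1 11  2  1 10 17 17  7  4 18  4 17
dp:     1  1  2  2  1  3  4  4  3  3  5  3  4
max dp = 5, so deletions = 13 − 5 = 8.

8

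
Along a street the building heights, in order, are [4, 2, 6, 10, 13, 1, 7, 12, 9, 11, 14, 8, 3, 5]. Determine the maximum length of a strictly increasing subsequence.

Track the smallest tail for each achievable length (strict):
4 → extends → [4]
2 → replaces 4 → [2]
6 → extends → [2, 6]
10 → extends → [2, 6, 10]
13 → extends → [2, 6, 10, 13]
1 → replaces 2 → [1, 6, 10, 13]
7 → replaces 10 → [1, 6, 7, 13]
12 → replaces 13 → [1, 6, 7, 12]
9 → replaces 12 → [1, 6, 7, 9]
11 → extends → [1, 6, 7, 9, 11]
14 → extends → [1, 6, 7, 9, 11, 14]
8 → replaces 9 → [1, 6, 7, 8, 11, 14]
3 → replaces 6 → [1, 3, 7, 8, 11, 14]
5 → replaces 7 → [1, 3, 5, 8, 11, 14]
Six tails, so the longest strictly increasing subsequence has length 6 (e.g. 4, 6, 7, 9, 11, 14).

6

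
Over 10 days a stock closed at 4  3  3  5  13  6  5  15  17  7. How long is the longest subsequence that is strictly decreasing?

Let dp[i] be the longest strictly decreasing subsequence ending at i:
i:      1  2  3  4  5  6  7  8  9 10
a[i]:   4  3  3  5 13  6  5 15 17  7
dp:     1  2  2  1  1  2  3  1  1  2
Maximum is 3.

3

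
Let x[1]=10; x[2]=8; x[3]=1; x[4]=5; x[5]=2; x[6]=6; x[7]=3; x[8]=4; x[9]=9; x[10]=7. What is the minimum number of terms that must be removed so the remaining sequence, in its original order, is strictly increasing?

Fewest deletions = n − (longest strictly increasing subsequence).
Patience tails:
10 → extends → [10]
8 → replaces 10 → [8]
1 → replaces 8 → [1]
5 → extends → [1, 5]
2 → replaces 5 → [1, 2]
6 → extends → [1, 2, 6]
3 → replaces 6 → [1, 2, 3]
4 → extends → [1, 2, 3, 4]
9 → extends → [1, 2, 3, 4, 9]
7 → replaces 9 → [1, 2, 3, 4, 7]
Longest strictly increasing subsequence has length 5, so deletions = 10 − 5 = 5.

5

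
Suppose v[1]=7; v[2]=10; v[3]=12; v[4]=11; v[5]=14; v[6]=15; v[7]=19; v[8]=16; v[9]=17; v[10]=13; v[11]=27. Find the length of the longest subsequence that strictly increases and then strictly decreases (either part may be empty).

8

inc[i] = longest strictly increasing subsequence ending at i; dec[i] = longest strictly decreasing subsequence starting at i:
i:      1  2  3  4  5  6  7  8  9 10 11
v[i]:   7 10 12 11 14 15 19 16 17 13 27
inc:    1  2  3  3  4  5  6  6  7  4  8
dec:    1  1  2  1  2  2  3  2  2  1  1
Best peak at i=7 (value 19): inc=6, dec=3, length 6+3−1 = 8.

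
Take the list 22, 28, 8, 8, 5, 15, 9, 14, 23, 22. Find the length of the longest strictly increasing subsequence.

4

Track the smallest tail for each achievable length (strict):
22 → extends → [22]
28 → extends → [22, 28]
8 → replaces 22 → [8, 28]
8 → already a tail → [8, 28]
5 → replaces 8 → [5, 28]
15 → replaces 28 → [5, 15]
9 → replaces 15 → [5, 9]
14 → extends → [5, 9, 14]
23 → extends → [5, 9, 14, 23]
22 → replaces 23 → [5, 9, 14, 22]
Four tails, so the longest strictly increasing subsequence has length 4 (e.g. 8, 9, 14, 23).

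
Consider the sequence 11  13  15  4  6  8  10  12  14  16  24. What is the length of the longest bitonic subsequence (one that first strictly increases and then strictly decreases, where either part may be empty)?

8

inc[i] = longest strictly increasing subsequence ending at i; dec[i] = longest strictly decreasing subsequence starting at i:
i:      1  2  3  4  5  6  7  8  9 10 11
a[i]:  11 13 15  4  6  8 10 12 14 16 24
inc:    1  2  3  1  2  3  4  5  6  7  8
dec:    2  2  2  1  1  1  1  1  1  1  1
Best peak at i=11 (value 24): inc=8, dec=1, length 8+1−1 = 8.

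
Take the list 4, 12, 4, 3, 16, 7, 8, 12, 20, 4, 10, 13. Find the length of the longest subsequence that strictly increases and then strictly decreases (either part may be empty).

inc[i] = longest strictly increasing subsequence ending at i; dec[i] = longest strictly decreasing subsequence starting at i:
i:      1  2  3  4  5  6  7  8  9 10 11 12
a[i]:   4 12  4  3 16  7  8 12 20  4 10 13
inc:    1  2  1  1  3  2  3  4  5  2  4  5
dec:    2  3  2  1  3  2  2  2  2  1  1  1
Best peak at i=9 (value 20): inc=5, dec=2, length 5+2−1 = 6.

6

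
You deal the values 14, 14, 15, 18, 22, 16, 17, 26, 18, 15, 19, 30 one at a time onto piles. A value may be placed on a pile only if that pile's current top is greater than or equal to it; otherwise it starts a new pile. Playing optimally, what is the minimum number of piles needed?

7

Place each on the leftmost legal pile:
14 → new pile 1 (tops now [14])
14 → pile 1 (tops now [14])
15 → new pile 2 (tops now [14, 15])
18 → new pile 3 (tops now [14, 15, 18])
22 → new pile 4 (tops now [14, 15, 18, 22])
16 → pile 3 (tops now [14, 15, 16, 22])
17 → pile 4 (tops now [14, 15, 16, 17])
26 → new pile 5 (tops now [14, 15, 16, 17, 26])
18 → pile 5 (tops now [14, 15, 16, 17, 18])
15 → pile 2 (tops now [14, 15, 16, 17, 18])
19 → new pile 6 (tops now [14, 15, 16, 17, 18, 19])
30 → new pile 7 (tops now [14, 15, 16, 17, 18, 19, 30])
Seven piles.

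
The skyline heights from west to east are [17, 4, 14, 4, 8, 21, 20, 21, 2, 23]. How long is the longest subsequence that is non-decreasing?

Track the smallest tail for each achievable length (allowing ties):
17 → extends → [17]
4 → replaces 17 → [4]
14 → extends → [4, 14]
4 → replaces 14 → [4, 4]
8 → extends → [4, 4, 8]
21 → extends → [4, 4, 8, 21]
20 → replaces 21 → [4, 4, 8, 20]
21 → extends → [4, 4, 8, 20, 21]
2 → replaces 4 → [2, 4, 8, 20, 21]
23 → extends → [2, 4, 8, 20, 21, 23]
Six tails, so the longest non-decreasing subsequence has length 6 (e.g. 4, 4, 8, 21, 21, 23).

6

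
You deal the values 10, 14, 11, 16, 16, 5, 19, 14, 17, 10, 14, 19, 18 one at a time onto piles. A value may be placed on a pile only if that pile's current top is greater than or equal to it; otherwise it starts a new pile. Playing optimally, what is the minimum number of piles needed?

Place each on the leftmost legal pile:
10 → new pile 1 (tops now [10])
14 → new pile 2 (tops now [10, 14])
11 → pile 2 (tops now [10, 11])
16 → new pile 3 (tops now [10, 11, 16])
16 → pile 3 (tops now [10, 11, 16])
5 → pile 1 (tops now [5, 11, 16])
19 → new pile 4 (tops now [5, 11, 16, 19])
14 → pile 3 (tops now [5, 11, 14, 19])
17 → pile 4 (tops now [5, 11, 14, 17])
10 → pile 2 (tops now [5, 10, 14, 17])
14 → pile 3 (tops now [5, 10, 14, 17])
19 → new pile 5 (tops now [5, 10, 14, 17, 19])
18 → pile 5 (tops now [5, 10, 14, 17, 18])
Five piles.

5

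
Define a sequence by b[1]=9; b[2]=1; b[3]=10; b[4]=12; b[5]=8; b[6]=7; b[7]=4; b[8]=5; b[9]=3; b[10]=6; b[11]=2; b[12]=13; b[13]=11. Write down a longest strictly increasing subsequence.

Patience tails give the LIS length; then backtrack through the dp parents:
9 → extends → [9]
1 → replaces 9 → [1]
10 → extends → [1, 10]
12 → extends → [1, 10, 12]
8 → replaces 10 → [1, 8, 12]
7 → replaces 8 → [1, 7, 12]
4 → replaces 7 → [1, 4, 12]
5 → replaces 12 → [1, 4, 5]
3 → replaces 4 → [1, 3, 5]
6 → extends → [1, 3, 5, 6]
2 → replaces 3 → [1, 2, 5, 6]
13 → extends → [1, 2, 5, 6, 13]
11 → replaces 13 → [1, 2, 5, 6, 11]
Length 5; one witness is 1, 4, 5, 6, 13.

1, 4, 5, 6, 13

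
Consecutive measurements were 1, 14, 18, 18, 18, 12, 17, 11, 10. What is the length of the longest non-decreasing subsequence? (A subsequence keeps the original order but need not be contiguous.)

5

Track the smallest tail for each achievable length (allowing ties):
1 → extends → [1]
14 → extends → [1, 14]
18 → extends → [1, 14, 18]
18 → extends → [1, 14, 18, 18]
18 → extends → [1, 14, 18, 18, 18]
12 → replaces 14 → [1, 12, 18, 18, 18]
17 → replaces 18 → [1, 12, 17, 18, 18]
11 → replaces 12 → [1, 11, 17, 18, 18]
10 → replaces 11 → [1, 10, 17, 18, 18]
Five tails, so the longest non-decreasing subsequence has length 5 (e.g. 1, 14, 18, 18, 18).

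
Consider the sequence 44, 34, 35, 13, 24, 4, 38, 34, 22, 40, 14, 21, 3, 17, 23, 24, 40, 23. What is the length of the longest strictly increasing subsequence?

Let dp[i] be the length of the longest such subsequence ending at index i:
i:      1  2  3  4  5  6  7  8  9 10 11 12 13 14 15 16 17 18
a[i]:  44 34 35 13 24  4 38 34 22 40 14 21  3 17 23 24 40 23
dp:     1  1  2  1  2  1  3  3  2  4  2  3  1  3  4  5  6  4
Maximum dp value is 6.

6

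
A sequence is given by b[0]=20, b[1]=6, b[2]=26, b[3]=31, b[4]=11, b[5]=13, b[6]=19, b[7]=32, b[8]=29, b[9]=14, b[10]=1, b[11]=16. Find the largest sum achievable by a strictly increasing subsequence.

109

Let S[i] be the best sum of a strictly increasing subsequence ending at i:
i:       0   1   2   3   4   5   6   7   8   9  10  11
b[i]:   20   6  26  31  11  13  19  32  29  14   1  16
S:      20   6  46  77  17  30  49 109  78  44   1  60
Maximum is 109 (e.g. 20 + 26 + 31 + 32).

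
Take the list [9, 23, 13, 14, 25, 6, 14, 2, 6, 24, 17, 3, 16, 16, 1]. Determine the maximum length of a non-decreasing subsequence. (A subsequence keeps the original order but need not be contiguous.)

6

Track the smallest tail for each achievable length (allowing ties):
9 → extends → [9]
23 → extends → [9, 23]
13 → replaces 23 → [9, 13]
14 → extends → [9, 13, 14]
25 → extends → [9, 13, 14, 25]
6 → replaces 9 → [6, 13, 14, 25]
14 → replaces 25 → [6, 13, 14, 14]
2 → replaces 6 → [2, 13, 14, 14]
6 → replaces 13 → [2, 6, 14, 14]
24 → extends → [2, 6, 14, 14, 24]
17 → replaces 24 → [2, 6, 14, 14, 17]
3 → replaces 6 → [2, 3, 14, 14, 17]
16 → replaces 17 → [2, 3, 14, 14, 16]
16 → extends → [2, 3, 14, 14, 16, 16]
1 → replaces 2 → [1, 3, 14, 14, 16, 16]
Six tails, so the longest non-decreasing subsequence has length 6 (e.g. 9, 13, 14, 14, 16, 16).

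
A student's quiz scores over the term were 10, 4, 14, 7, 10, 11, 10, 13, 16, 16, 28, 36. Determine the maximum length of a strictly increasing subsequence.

Let dp[i] be the length of the longest such subsequence ending at index i:
i:      1  2  3  4  5  6  7  8  9 10 11 12
a[i]:  10  4 14  7 10 11 10 13 16 16 28 36
dp:     1  1  2  2  3  4  3  5  6  6  7  8
Maximum dp value is 8.

8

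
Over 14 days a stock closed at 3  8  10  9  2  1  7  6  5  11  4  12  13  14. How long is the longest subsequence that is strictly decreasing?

6

Negate each value so 'decreasing' becomes 'increasing', then run patience tails on the negated sequence:
-3 → extends → [-3]
-8 → replaces -3 → [-8]
-10 → replaces -8 → [-10]
-9 → extends → [-10, -9]
-2 → extends → [-10, -9, -2]
-1 → extends → [-10, -9, -2, -1]
-7 → replaces -2 → [-10, -9, -7, -1]
-6 → replaces -1 → [-10, -9, -7, -6]
-5 → extends → [-10, -9, -7, -6, -5]
-11 → replaces -10 → [-11, -9, -7, -6, -5]
-4 → extends → [-11, -9, -7, -6, -5, -4]
-12 → replaces -11 → [-12, -9, -7, -6, -5, -4]
-13 → replaces -12 → [-13, -9, -7, -6, -5, -4]
-14 → replaces -13 → [-14, -9, -7, -6, -5, -4]
Six tails, so the longest strictly decreasing subsequence of the original has length 6.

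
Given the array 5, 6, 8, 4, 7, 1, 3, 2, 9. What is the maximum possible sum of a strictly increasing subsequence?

Let S[i] be the best sum of a strictly increasing subsequence ending at i:
i:      1  2  3  4  5  6  7  8  9
a[i]:   5  6  8  4  7  1  3  2  9
S:      5 11 19  4 18  1  4  3 28
Maximum is 28 (e.g. 5 + 6 + 8 + 9).

28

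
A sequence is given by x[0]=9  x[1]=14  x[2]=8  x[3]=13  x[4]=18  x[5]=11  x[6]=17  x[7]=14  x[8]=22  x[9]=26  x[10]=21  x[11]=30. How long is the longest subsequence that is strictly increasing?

6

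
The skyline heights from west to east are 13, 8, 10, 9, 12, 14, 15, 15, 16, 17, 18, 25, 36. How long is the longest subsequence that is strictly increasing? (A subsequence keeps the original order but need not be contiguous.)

10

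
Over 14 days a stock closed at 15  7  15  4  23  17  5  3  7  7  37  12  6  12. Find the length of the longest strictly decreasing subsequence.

Negate each value so 'decreasing' becomes 'increasing', then run patience tails on the negated sequence:
-15 → extends → [-15]
-7 → extends → [-15, -7]
-15 → already a tail → [-15, -7]
-4 → extends → [-15, -7, -4]
-23 → replaces -15 → [-23, -7, -4]
-17 → replaces -7 → [-23, -17, -4]
-5 → replaces -4 → [-23, -17, -5]
-3 → extends → [-23, -17, -5, -3]
-7 → replaces -5 → [-23, -17, -7, -3]
-7 → already a tail → [-23, -17, -7, -3]
-37 → replaces -23 → [-37, -17, -7, -3]
-12 → replaces -7 → [-37, -17, -12, -3]
-6 → replaces -3 → [-37, -17, -12, -6]
-12 → already a tail → [-37, -17, -12, -6]
Four tails, so the longest strictly decreasing subsequence of the original has length 4.

4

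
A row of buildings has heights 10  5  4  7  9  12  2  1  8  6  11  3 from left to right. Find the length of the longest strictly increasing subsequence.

Let dp[i] be the length of the longest such subsequence ending at index i:
i:      1  2  3  4  5  6  7  8  9 10 11 12
a[i]:  10  5  4  7  9 12  2  1  8  6 11  3
dp:     1  1  1  2  3  4  1  1  3  2  4  2
Maximum dp value is 4.

4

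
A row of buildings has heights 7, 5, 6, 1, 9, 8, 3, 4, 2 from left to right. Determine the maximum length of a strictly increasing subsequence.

Track the smallest tail for each achievable length (strict):
7 → extends → [7]
5 → replaces 7 → [5]
6 → extends → [5, 6]
1 → replaces 5 → [1, 6]
9 → extends → [1, 6, 9]
8 → replaces 9 → [1, 6, 8]
3 → replaces 6 → [1, 3, 8]
4 → replaces 8 → [1, 3, 4]
2 → replaces 3 → [1, 2, 4]
Three tails, so the longest strictly increasing subsequence has length 3 (e.g. 5, 6, 9).

3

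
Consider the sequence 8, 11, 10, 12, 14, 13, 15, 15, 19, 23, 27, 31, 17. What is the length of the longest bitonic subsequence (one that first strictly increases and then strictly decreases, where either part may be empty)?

inc[i] = longest strictly increasing subsequence ending at i; dec[i] = longest strictly decreasing subsequence starting at i:
i:      1  2  3  4  5  6  7  8  9 10 11 12 13
a[i]:   8 11 10 12 14 13 15 15 19 23 27 31 17
inc:    1  2  2  3  4  4  5  5  6  7  8  9  6
dec:    1  2  1  1  2  1  1  1  2  2  2  2  1
Best peak at i=12 (value 31): inc=9, dec=2, length 9+2−1 = 10.

10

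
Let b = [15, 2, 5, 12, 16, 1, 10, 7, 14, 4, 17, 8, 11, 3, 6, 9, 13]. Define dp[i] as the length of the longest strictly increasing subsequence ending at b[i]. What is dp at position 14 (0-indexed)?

dp[i] = 1 + max{dp[j] : j<i, b[j]<b[i]} (or 1 if no such j):
i:      0  1  2  3  4  5  6  7  8  9 10 11 12 13 14 15 16
b[i]:  15  2  5 12 16  1 10  7 14  4 17  8 11  3  6  9 13
dp:     1  1  2  3  4  1  3  3  4  2  5  4  5  2  3  5  6
At index 14 the value is 3.

3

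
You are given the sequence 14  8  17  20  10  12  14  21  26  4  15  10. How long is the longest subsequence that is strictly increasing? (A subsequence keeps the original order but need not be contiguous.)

6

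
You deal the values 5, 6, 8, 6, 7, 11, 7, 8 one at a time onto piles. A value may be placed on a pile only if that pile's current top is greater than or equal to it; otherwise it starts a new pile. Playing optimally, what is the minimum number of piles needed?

4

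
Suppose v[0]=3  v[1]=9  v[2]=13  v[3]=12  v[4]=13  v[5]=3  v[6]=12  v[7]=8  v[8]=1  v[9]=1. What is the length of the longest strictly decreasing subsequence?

4

Let dp[i] be the longest strictly decreasing subsequence ending at i:
i:      0  1  2  3  4  5  6  7  8  9
v[i]:   3  9 13 12 13  3 12  8  1  1
dp:     1  1  1  2  1  3  2  3  4  4
Maximum is 4.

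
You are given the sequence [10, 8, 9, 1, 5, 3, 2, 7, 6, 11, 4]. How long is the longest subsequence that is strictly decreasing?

5

Let dp[i] be the longest strictly decreasing subsequence ending at i:
i:      1  2  3  4  5  6  7  8  9 10 11
a[i]:  10  8  9  1  5  3  2  7  6 11  4
dp:     1  2  2  3  3  4  5  3  4  1  5
Maximum is 5.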